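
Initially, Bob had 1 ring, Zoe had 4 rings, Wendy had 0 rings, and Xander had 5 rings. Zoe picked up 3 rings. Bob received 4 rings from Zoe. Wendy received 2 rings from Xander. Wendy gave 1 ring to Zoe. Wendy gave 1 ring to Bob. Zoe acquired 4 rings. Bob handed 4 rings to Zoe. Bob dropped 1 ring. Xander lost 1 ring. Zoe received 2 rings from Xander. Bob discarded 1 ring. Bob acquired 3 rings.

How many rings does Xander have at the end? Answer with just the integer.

Tracking counts step by step:
Start: Bob=1, Zoe=4, Wendy=0, Xander=5
Event 1 (Zoe +3): Zoe: 4 -> 7. State: Bob=1, Zoe=7, Wendy=0, Xander=5
Event 2 (Zoe -> Bob, 4): Zoe: 7 -> 3, Bob: 1 -> 5. State: Bob=5, Zoe=3, Wendy=0, Xander=5
Event 3 (Xander -> Wendy, 2): Xander: 5 -> 3, Wendy: 0 -> 2. State: Bob=5, Zoe=3, Wendy=2, Xander=3
Event 4 (Wendy -> Zoe, 1): Wendy: 2 -> 1, Zoe: 3 -> 4. State: Bob=5, Zoe=4, Wendy=1, Xander=3
Event 5 (Wendy -> Bob, 1): Wendy: 1 -> 0, Bob: 5 -> 6. State: Bob=6, Zoe=4, Wendy=0, Xander=3
Event 6 (Zoe +4): Zoe: 4 -> 8. State: Bob=6, Zoe=8, Wendy=0, Xander=3
Event 7 (Bob -> Zoe, 4): Bob: 6 -> 2, Zoe: 8 -> 12. State: Bob=2, Zoe=12, Wendy=0, Xander=3
Event 8 (Bob -1): Bob: 2 -> 1. State: Bob=1, Zoe=12, Wendy=0, Xander=3
Event 9 (Xander -1): Xander: 3 -> 2. State: Bob=1, Zoe=12, Wendy=0, Xander=2
Event 10 (Xander -> Zoe, 2): Xander: 2 -> 0, Zoe: 12 -> 14. State: Bob=1, Zoe=14, Wendy=0, Xander=0
Event 11 (Bob -1): Bob: 1 -> 0. State: Bob=0, Zoe=14, Wendy=0, Xander=0
Event 12 (Bob +3): Bob: 0 -> 3. State: Bob=3, Zoe=14, Wendy=0, Xander=0

Xander's final count: 0

Answer: 0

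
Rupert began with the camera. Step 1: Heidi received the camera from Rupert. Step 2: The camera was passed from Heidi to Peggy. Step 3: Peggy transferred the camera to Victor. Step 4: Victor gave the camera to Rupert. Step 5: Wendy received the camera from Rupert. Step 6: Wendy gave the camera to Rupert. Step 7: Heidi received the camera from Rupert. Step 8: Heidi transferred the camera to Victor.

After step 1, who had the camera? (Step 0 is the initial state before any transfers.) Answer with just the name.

Tracking the camera holder through step 1:
After step 0 (start): Rupert
After step 1: Heidi

At step 1, the holder is Heidi.

Answer: Heidi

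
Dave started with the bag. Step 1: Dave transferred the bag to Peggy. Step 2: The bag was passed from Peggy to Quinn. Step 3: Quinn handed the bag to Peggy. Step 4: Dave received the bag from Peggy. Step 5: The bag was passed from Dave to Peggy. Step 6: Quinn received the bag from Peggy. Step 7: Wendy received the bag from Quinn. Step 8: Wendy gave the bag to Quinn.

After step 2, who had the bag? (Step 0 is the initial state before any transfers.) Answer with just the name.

Answer: Quinn

Derivation:
Tracking the bag holder through step 2:
After step 0 (start): Dave
After step 1: Peggy
After step 2: Quinn

At step 2, the holder is Quinn.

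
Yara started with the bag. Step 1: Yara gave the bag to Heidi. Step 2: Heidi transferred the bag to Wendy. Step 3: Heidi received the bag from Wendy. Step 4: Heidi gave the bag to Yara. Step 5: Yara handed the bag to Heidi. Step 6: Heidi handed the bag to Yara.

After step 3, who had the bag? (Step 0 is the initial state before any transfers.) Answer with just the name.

Tracking the bag holder through step 3:
After step 0 (start): Yara
After step 1: Heidi
After step 2: Wendy
After step 3: Heidi

At step 3, the holder is Heidi.

Answer: Heidi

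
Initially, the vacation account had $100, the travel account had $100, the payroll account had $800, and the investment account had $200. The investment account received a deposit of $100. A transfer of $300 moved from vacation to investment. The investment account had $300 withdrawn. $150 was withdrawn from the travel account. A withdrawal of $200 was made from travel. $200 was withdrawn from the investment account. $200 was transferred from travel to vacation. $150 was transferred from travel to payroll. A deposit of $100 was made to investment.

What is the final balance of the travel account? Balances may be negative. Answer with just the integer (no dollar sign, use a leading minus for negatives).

Tracking account balances step by step:
Start: vacation=100, travel=100, payroll=800, investment=200
Event 1 (deposit 100 to investment): investment: 200 + 100 = 300. Balances: vacation=100, travel=100, payroll=800, investment=300
Event 2 (transfer 300 vacation -> investment): vacation: 100 - 300 = -200, investment: 300 + 300 = 600. Balances: vacation=-200, travel=100, payroll=800, investment=600
Event 3 (withdraw 300 from investment): investment: 600 - 300 = 300. Balances: vacation=-200, travel=100, payroll=800, investment=300
Event 4 (withdraw 150 from travel): travel: 100 - 150 = -50. Balances: vacation=-200, travel=-50, payroll=800, investment=300
Event 5 (withdraw 200 from travel): travel: -50 - 200 = -250. Balances: vacation=-200, travel=-250, payroll=800, investment=300
Event 6 (withdraw 200 from investment): investment: 300 - 200 = 100. Balances: vacation=-200, travel=-250, payroll=800, investment=100
Event 7 (transfer 200 travel -> vacation): travel: -250 - 200 = -450, vacation: -200 + 200 = 0. Balances: vacation=0, travel=-450, payroll=800, investment=100
Event 8 (transfer 150 travel -> payroll): travel: -450 - 150 = -600, payroll: 800 + 150 = 950. Balances: vacation=0, travel=-600, payroll=950, investment=100
Event 9 (deposit 100 to investment): investment: 100 + 100 = 200. Balances: vacation=0, travel=-600, payroll=950, investment=200

Final balance of travel: -600

Answer: -600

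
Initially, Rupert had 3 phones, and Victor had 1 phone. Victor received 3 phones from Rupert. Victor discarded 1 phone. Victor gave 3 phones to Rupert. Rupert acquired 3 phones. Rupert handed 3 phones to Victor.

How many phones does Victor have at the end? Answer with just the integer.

Answer: 3

Derivation:
Tracking counts step by step:
Start: Rupert=3, Victor=1
Event 1 (Rupert -> Victor, 3): Rupert: 3 -> 0, Victor: 1 -> 4. State: Rupert=0, Victor=4
Event 2 (Victor -1): Victor: 4 -> 3. State: Rupert=0, Victor=3
Event 3 (Victor -> Rupert, 3): Victor: 3 -> 0, Rupert: 0 -> 3. State: Rupert=3, Victor=0
Event 4 (Rupert +3): Rupert: 3 -> 6. State: Rupert=6, Victor=0
Event 5 (Rupert -> Victor, 3): Rupert: 6 -> 3, Victor: 0 -> 3. State: Rupert=3, Victor=3

Victor's final count: 3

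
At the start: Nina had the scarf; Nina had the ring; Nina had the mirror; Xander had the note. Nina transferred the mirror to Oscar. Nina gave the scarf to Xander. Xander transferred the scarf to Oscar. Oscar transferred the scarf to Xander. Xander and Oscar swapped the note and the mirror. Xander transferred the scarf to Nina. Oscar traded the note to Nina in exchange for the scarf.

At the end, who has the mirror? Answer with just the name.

Tracking all object holders:
Start: scarf:Nina, ring:Nina, mirror:Nina, note:Xander
Event 1 (give mirror: Nina -> Oscar). State: scarf:Nina, ring:Nina, mirror:Oscar, note:Xander
Event 2 (give scarf: Nina -> Xander). State: scarf:Xander, ring:Nina, mirror:Oscar, note:Xander
Event 3 (give scarf: Xander -> Oscar). State: scarf:Oscar, ring:Nina, mirror:Oscar, note:Xander
Event 4 (give scarf: Oscar -> Xander). State: scarf:Xander, ring:Nina, mirror:Oscar, note:Xander
Event 5 (swap note<->mirror: now note:Oscar, mirror:Xander). State: scarf:Xander, ring:Nina, mirror:Xander, note:Oscar
Event 6 (give scarf: Xander -> Nina). State: scarf:Nina, ring:Nina, mirror:Xander, note:Oscar
Event 7 (swap note<->scarf: now note:Nina, scarf:Oscar). State: scarf:Oscar, ring:Nina, mirror:Xander, note:Nina

Final state: scarf:Oscar, ring:Nina, mirror:Xander, note:Nina
The mirror is held by Xander.

Answer: Xander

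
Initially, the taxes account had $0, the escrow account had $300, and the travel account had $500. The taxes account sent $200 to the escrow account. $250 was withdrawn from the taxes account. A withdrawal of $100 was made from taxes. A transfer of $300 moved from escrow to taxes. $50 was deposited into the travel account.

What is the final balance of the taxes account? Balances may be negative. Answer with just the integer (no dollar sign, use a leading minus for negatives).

Tracking account balances step by step:
Start: taxes=0, escrow=300, travel=500
Event 1 (transfer 200 taxes -> escrow): taxes: 0 - 200 = -200, escrow: 300 + 200 = 500. Balances: taxes=-200, escrow=500, travel=500
Event 2 (withdraw 250 from taxes): taxes: -200 - 250 = -450. Balances: taxes=-450, escrow=500, travel=500
Event 3 (withdraw 100 from taxes): taxes: -450 - 100 = -550. Balances: taxes=-550, escrow=500, travel=500
Event 4 (transfer 300 escrow -> taxes): escrow: 500 - 300 = 200, taxes: -550 + 300 = -250. Balances: taxes=-250, escrow=200, travel=500
Event 5 (deposit 50 to travel): travel: 500 + 50 = 550. Balances: taxes=-250, escrow=200, travel=550

Final balance of taxes: -250

Answer: -250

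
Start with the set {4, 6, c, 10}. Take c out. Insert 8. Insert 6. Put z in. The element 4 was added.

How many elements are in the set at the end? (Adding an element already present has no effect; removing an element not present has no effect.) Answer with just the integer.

Answer: 5

Derivation:
Tracking the set through each operation:
Start: {10, 4, 6, c}
Event 1 (remove c): removed. Set: {10, 4, 6}
Event 2 (add 8): added. Set: {10, 4, 6, 8}
Event 3 (add 6): already present, no change. Set: {10, 4, 6, 8}
Event 4 (add z): added. Set: {10, 4, 6, 8, z}
Event 5 (add 4): already present, no change. Set: {10, 4, 6, 8, z}

Final set: {10, 4, 6, 8, z} (size 5)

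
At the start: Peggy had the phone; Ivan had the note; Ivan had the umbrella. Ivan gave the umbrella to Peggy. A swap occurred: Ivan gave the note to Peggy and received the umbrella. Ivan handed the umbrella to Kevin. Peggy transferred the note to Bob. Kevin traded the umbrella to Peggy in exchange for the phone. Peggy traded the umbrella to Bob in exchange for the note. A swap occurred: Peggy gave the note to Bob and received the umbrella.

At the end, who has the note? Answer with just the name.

Answer: Bob

Derivation:
Tracking all object holders:
Start: phone:Peggy, note:Ivan, umbrella:Ivan
Event 1 (give umbrella: Ivan -> Peggy). State: phone:Peggy, note:Ivan, umbrella:Peggy
Event 2 (swap note<->umbrella: now note:Peggy, umbrella:Ivan). State: phone:Peggy, note:Peggy, umbrella:Ivan
Event 3 (give umbrella: Ivan -> Kevin). State: phone:Peggy, note:Peggy, umbrella:Kevin
Event 4 (give note: Peggy -> Bob). State: phone:Peggy, note:Bob, umbrella:Kevin
Event 5 (swap umbrella<->phone: now umbrella:Peggy, phone:Kevin). State: phone:Kevin, note:Bob, umbrella:Peggy
Event 6 (swap umbrella<->note: now umbrella:Bob, note:Peggy). State: phone:Kevin, note:Peggy, umbrella:Bob
Event 7 (swap note<->umbrella: now note:Bob, umbrella:Peggy). State: phone:Kevin, note:Bob, umbrella:Peggy

Final state: phone:Kevin, note:Bob, umbrella:Peggy
The note is held by Bob.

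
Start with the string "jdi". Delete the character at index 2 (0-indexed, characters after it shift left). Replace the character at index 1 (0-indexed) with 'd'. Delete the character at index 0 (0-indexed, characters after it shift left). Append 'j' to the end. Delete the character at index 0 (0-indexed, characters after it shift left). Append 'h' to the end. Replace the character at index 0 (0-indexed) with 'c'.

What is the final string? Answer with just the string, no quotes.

Answer: ch

Derivation:
Applying each edit step by step:
Start: "jdi"
Op 1 (delete idx 2 = 'i'): "jdi" -> "jd"
Op 2 (replace idx 1: 'd' -> 'd'): "jd" -> "jd"
Op 3 (delete idx 0 = 'j'): "jd" -> "d"
Op 4 (append 'j'): "d" -> "dj"
Op 5 (delete idx 0 = 'd'): "dj" -> "j"
Op 6 (append 'h'): "j" -> "jh"
Op 7 (replace idx 0: 'j' -> 'c'): "jh" -> "ch"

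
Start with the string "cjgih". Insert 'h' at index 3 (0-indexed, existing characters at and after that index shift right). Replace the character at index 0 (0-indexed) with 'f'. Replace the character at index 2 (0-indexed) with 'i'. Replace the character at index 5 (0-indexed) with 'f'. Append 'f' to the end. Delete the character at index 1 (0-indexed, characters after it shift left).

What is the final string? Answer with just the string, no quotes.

Applying each edit step by step:
Start: "cjgih"
Op 1 (insert 'h' at idx 3): "cjgih" -> "cjghih"
Op 2 (replace idx 0: 'c' -> 'f'): "cjghih" -> "fjghih"
Op 3 (replace idx 2: 'g' -> 'i'): "fjghih" -> "fjihih"
Op 4 (replace idx 5: 'h' -> 'f'): "fjihih" -> "fjihif"
Op 5 (append 'f'): "fjihif" -> "fjihiff"
Op 6 (delete idx 1 = 'j'): "fjihiff" -> "fihiff"

Answer: fihiff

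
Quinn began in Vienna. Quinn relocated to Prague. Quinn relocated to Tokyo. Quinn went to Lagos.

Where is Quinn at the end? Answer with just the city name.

Answer: Lagos

Derivation:
Tracking Quinn's location:
Start: Quinn is in Vienna.
After move 1: Vienna -> Prague. Quinn is in Prague.
After move 2: Prague -> Tokyo. Quinn is in Tokyo.
After move 3: Tokyo -> Lagos. Quinn is in Lagos.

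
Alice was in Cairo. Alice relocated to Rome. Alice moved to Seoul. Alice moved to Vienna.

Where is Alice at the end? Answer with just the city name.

Answer: Vienna

Derivation:
Tracking Alice's location:
Start: Alice is in Cairo.
After move 1: Cairo -> Rome. Alice is in Rome.
After move 2: Rome -> Seoul. Alice is in Seoul.
After move 3: Seoul -> Vienna. Alice is in Vienna.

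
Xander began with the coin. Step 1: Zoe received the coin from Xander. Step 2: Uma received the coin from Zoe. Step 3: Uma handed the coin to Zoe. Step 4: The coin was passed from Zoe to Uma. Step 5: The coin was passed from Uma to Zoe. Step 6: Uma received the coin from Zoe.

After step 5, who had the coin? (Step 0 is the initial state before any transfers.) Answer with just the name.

Tracking the coin holder through step 5:
After step 0 (start): Xander
After step 1: Zoe
After step 2: Uma
After step 3: Zoe
After step 4: Uma
After step 5: Zoe

At step 5, the holder is Zoe.

Answer: Zoe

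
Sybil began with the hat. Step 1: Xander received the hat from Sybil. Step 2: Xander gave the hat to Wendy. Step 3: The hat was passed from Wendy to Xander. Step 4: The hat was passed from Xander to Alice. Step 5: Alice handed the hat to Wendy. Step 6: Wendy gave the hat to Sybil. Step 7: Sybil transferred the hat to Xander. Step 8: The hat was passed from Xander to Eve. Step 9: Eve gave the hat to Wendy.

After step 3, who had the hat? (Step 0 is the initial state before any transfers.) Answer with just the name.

Tracking the hat holder through step 3:
After step 0 (start): Sybil
After step 1: Xander
After step 2: Wendy
After step 3: Xander

At step 3, the holder is Xander.

Answer: Xander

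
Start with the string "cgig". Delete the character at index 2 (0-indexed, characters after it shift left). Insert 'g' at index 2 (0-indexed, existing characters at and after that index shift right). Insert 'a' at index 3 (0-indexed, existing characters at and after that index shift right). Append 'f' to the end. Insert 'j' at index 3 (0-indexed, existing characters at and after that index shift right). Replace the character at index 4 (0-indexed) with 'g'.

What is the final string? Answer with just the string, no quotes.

Answer: cggjggf

Derivation:
Applying each edit step by step:
Start: "cgig"
Op 1 (delete idx 2 = 'i'): "cgig" -> "cgg"
Op 2 (insert 'g' at idx 2): "cgg" -> "cggg"
Op 3 (insert 'a' at idx 3): "cggg" -> "cggag"
Op 4 (append 'f'): "cggag" -> "cggagf"
Op 5 (insert 'j' at idx 3): "cggagf" -> "cggjagf"
Op 6 (replace idx 4: 'a' -> 'g'): "cggjagf" -> "cggjggf"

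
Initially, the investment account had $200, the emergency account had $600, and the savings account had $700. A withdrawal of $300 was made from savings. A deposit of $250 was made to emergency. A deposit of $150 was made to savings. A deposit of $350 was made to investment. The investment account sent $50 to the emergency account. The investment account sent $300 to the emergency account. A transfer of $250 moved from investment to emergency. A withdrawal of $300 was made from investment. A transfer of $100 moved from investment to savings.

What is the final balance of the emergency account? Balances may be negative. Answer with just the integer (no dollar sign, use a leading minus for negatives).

Tracking account balances step by step:
Start: investment=200, emergency=600, savings=700
Event 1 (withdraw 300 from savings): savings: 700 - 300 = 400. Balances: investment=200, emergency=600, savings=400
Event 2 (deposit 250 to emergency): emergency: 600 + 250 = 850. Balances: investment=200, emergency=850, savings=400
Event 3 (deposit 150 to savings): savings: 400 + 150 = 550. Balances: investment=200, emergency=850, savings=550
Event 4 (deposit 350 to investment): investment: 200 + 350 = 550. Balances: investment=550, emergency=850, savings=550
Event 5 (transfer 50 investment -> emergency): investment: 550 - 50 = 500, emergency: 850 + 50 = 900. Balances: investment=500, emergency=900, savings=550
Event 6 (transfer 300 investment -> emergency): investment: 500 - 300 = 200, emergency: 900 + 300 = 1200. Balances: investment=200, emergency=1200, savings=550
Event 7 (transfer 250 investment -> emergency): investment: 200 - 250 = -50, emergency: 1200 + 250 = 1450. Balances: investment=-50, emergency=1450, savings=550
Event 8 (withdraw 300 from investment): investment: -50 - 300 = -350. Balances: investment=-350, emergency=1450, savings=550
Event 9 (transfer 100 investment -> savings): investment: -350 - 100 = -450, savings: 550 + 100 = 650. Balances: investment=-450, emergency=1450, savings=650

Final balance of emergency: 1450

Answer: 1450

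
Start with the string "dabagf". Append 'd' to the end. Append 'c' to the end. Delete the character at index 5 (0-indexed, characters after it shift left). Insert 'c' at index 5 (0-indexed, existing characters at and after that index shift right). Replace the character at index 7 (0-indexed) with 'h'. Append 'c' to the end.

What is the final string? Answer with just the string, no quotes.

Answer: dabagcdhc

Derivation:
Applying each edit step by step:
Start: "dabagf"
Op 1 (append 'd'): "dabagf" -> "dabagfd"
Op 2 (append 'c'): "dabagfd" -> "dabagfdc"
Op 3 (delete idx 5 = 'f'): "dabagfdc" -> "dabagdc"
Op 4 (insert 'c' at idx 5): "dabagdc" -> "dabagcdc"
Op 5 (replace idx 7: 'c' -> 'h'): "dabagcdc" -> "dabagcdh"
Op 6 (append 'c'): "dabagcdh" -> "dabagcdhc"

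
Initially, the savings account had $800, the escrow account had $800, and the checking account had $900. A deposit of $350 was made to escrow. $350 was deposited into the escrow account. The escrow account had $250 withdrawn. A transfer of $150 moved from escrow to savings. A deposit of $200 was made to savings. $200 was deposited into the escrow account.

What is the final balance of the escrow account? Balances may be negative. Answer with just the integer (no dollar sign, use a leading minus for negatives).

Tracking account balances step by step:
Start: savings=800, escrow=800, checking=900
Event 1 (deposit 350 to escrow): escrow: 800 + 350 = 1150. Balances: savings=800, escrow=1150, checking=900
Event 2 (deposit 350 to escrow): escrow: 1150 + 350 = 1500. Balances: savings=800, escrow=1500, checking=900
Event 3 (withdraw 250 from escrow): escrow: 1500 - 250 = 1250. Balances: savings=800, escrow=1250, checking=900
Event 4 (transfer 150 escrow -> savings): escrow: 1250 - 150 = 1100, savings: 800 + 150 = 950. Balances: savings=950, escrow=1100, checking=900
Event 5 (deposit 200 to savings): savings: 950 + 200 = 1150. Balances: savings=1150, escrow=1100, checking=900
Event 6 (deposit 200 to escrow): escrow: 1100 + 200 = 1300. Balances: savings=1150, escrow=1300, checking=900

Final balance of escrow: 1300

Answer: 1300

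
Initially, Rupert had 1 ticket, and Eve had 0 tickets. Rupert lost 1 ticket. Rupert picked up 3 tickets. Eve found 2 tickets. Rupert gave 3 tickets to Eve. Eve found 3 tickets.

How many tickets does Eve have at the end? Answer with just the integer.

Answer: 8

Derivation:
Tracking counts step by step:
Start: Rupert=1, Eve=0
Event 1 (Rupert -1): Rupert: 1 -> 0. State: Rupert=0, Eve=0
Event 2 (Rupert +3): Rupert: 0 -> 3. State: Rupert=3, Eve=0
Event 3 (Eve +2): Eve: 0 -> 2. State: Rupert=3, Eve=2
Event 4 (Rupert -> Eve, 3): Rupert: 3 -> 0, Eve: 2 -> 5. State: Rupert=0, Eve=5
Event 5 (Eve +3): Eve: 5 -> 8. State: Rupert=0, Eve=8

Eve's final count: 8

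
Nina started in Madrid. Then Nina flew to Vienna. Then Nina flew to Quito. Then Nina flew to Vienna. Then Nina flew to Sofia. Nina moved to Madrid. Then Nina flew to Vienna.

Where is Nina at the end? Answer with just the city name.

Answer: Vienna

Derivation:
Tracking Nina's location:
Start: Nina is in Madrid.
After move 1: Madrid -> Vienna. Nina is in Vienna.
After move 2: Vienna -> Quito. Nina is in Quito.
After move 3: Quito -> Vienna. Nina is in Vienna.
After move 4: Vienna -> Sofia. Nina is in Sofia.
After move 5: Sofia -> Madrid. Nina is in Madrid.
After move 6: Madrid -> Vienna. Nina is in Vienna.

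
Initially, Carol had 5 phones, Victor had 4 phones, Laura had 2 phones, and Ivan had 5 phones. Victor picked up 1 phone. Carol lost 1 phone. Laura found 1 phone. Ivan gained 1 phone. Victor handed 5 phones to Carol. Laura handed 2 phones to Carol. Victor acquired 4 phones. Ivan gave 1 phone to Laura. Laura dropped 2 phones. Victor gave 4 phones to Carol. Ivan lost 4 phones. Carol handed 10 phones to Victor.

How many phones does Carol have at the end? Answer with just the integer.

Tracking counts step by step:
Start: Carol=5, Victor=4, Laura=2, Ivan=5
Event 1 (Victor +1): Victor: 4 -> 5. State: Carol=5, Victor=5, Laura=2, Ivan=5
Event 2 (Carol -1): Carol: 5 -> 4. State: Carol=4, Victor=5, Laura=2, Ivan=5
Event 3 (Laura +1): Laura: 2 -> 3. State: Carol=4, Victor=5, Laura=3, Ivan=5
Event 4 (Ivan +1): Ivan: 5 -> 6. State: Carol=4, Victor=5, Laura=3, Ivan=6
Event 5 (Victor -> Carol, 5): Victor: 5 -> 0, Carol: 4 -> 9. State: Carol=9, Victor=0, Laura=3, Ivan=6
Event 6 (Laura -> Carol, 2): Laura: 3 -> 1, Carol: 9 -> 11. State: Carol=11, Victor=0, Laura=1, Ivan=6
Event 7 (Victor +4): Victor: 0 -> 4. State: Carol=11, Victor=4, Laura=1, Ivan=6
Event 8 (Ivan -> Laura, 1): Ivan: 6 -> 5, Laura: 1 -> 2. State: Carol=11, Victor=4, Laura=2, Ivan=5
Event 9 (Laura -2): Laura: 2 -> 0. State: Carol=11, Victor=4, Laura=0, Ivan=5
Event 10 (Victor -> Carol, 4): Victor: 4 -> 0, Carol: 11 -> 15. State: Carol=15, Victor=0, Laura=0, Ivan=5
Event 11 (Ivan -4): Ivan: 5 -> 1. State: Carol=15, Victor=0, Laura=0, Ivan=1
Event 12 (Carol -> Victor, 10): Carol: 15 -> 5, Victor: 0 -> 10. State: Carol=5, Victor=10, Laura=0, Ivan=1

Carol's final count: 5

Answer: 5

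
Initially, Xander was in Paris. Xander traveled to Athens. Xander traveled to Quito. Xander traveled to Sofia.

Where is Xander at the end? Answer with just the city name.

Tracking Xander's location:
Start: Xander is in Paris.
After move 1: Paris -> Athens. Xander is in Athens.
After move 2: Athens -> Quito. Xander is in Quito.
After move 3: Quito -> Sofia. Xander is in Sofia.

Answer: Sofia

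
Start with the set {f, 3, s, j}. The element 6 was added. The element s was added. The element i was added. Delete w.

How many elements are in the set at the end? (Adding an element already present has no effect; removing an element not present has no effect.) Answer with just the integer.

Answer: 6

Derivation:
Tracking the set through each operation:
Start: {3, f, j, s}
Event 1 (add 6): added. Set: {3, 6, f, j, s}
Event 2 (add s): already present, no change. Set: {3, 6, f, j, s}
Event 3 (add i): added. Set: {3, 6, f, i, j, s}
Event 4 (remove w): not present, no change. Set: {3, 6, f, i, j, s}

Final set: {3, 6, f, i, j, s} (size 6)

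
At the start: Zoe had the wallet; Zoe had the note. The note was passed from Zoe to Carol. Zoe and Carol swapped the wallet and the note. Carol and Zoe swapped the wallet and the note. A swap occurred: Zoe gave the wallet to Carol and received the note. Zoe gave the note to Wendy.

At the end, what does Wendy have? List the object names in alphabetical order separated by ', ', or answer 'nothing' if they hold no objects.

Tracking all object holders:
Start: wallet:Zoe, note:Zoe
Event 1 (give note: Zoe -> Carol). State: wallet:Zoe, note:Carol
Event 2 (swap wallet<->note: now wallet:Carol, note:Zoe). State: wallet:Carol, note:Zoe
Event 3 (swap wallet<->note: now wallet:Zoe, note:Carol). State: wallet:Zoe, note:Carol
Event 4 (swap wallet<->note: now wallet:Carol, note:Zoe). State: wallet:Carol, note:Zoe
Event 5 (give note: Zoe -> Wendy). State: wallet:Carol, note:Wendy

Final state: wallet:Carol, note:Wendy
Wendy holds: note.

Answer: note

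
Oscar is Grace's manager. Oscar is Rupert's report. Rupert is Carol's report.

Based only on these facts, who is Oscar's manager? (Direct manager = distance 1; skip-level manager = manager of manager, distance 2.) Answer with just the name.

Reconstructing the manager chain from the given facts:
  Carol -> Rupert -> Oscar -> Grace
(each arrow means 'manager of the next')
Positions in the chain (0 = top):
  position of Carol: 0
  position of Rupert: 1
  position of Oscar: 2
  position of Grace: 3

Oscar is at position 2; the manager is 1 step up the chain, i.e. position 1: Rupert.

Answer: Rupert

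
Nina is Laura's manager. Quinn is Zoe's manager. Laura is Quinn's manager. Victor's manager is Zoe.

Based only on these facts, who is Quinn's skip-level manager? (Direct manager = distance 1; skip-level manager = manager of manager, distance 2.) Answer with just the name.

Answer: Nina

Derivation:
Reconstructing the manager chain from the given facts:
  Nina -> Laura -> Quinn -> Zoe -> Victor
(each arrow means 'manager of the next')
Positions in the chain (0 = top):
  position of Nina: 0
  position of Laura: 1
  position of Quinn: 2
  position of Zoe: 3
  position of Victor: 4

Quinn is at position 2; the skip-level manager is 2 steps up the chain, i.e. position 0: Nina.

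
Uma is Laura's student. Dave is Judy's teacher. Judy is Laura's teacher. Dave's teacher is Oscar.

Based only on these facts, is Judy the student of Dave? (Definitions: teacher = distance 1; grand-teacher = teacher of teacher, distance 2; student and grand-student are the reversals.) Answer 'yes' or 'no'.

Reconstructing the teacher chain from the given facts:
  Oscar -> Dave -> Judy -> Laura -> Uma
(each arrow means 'teacher of the next')
Positions in the chain (0 = top):
  position of Oscar: 0
  position of Dave: 1
  position of Judy: 2
  position of Laura: 3
  position of Uma: 4

Judy is at position 2, Dave is at position 1; signed distance (j - i) = -1.
'student' requires j - i = -1. Actual distance is -1, so the relation HOLDS.

Answer: yes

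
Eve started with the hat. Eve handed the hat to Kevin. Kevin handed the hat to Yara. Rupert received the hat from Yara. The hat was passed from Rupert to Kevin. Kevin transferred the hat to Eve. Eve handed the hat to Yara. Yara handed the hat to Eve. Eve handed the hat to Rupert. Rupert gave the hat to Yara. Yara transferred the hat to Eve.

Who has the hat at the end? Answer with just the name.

Answer: Eve

Derivation:
Tracking the hat through each event:
Start: Eve has the hat.
After event 1: Kevin has the hat.
After event 2: Yara has the hat.
After event 3: Rupert has the hat.
After event 4: Kevin has the hat.
After event 5: Eve has the hat.
After event 6: Yara has the hat.
After event 7: Eve has the hat.
After event 8: Rupert has the hat.
After event 9: Yara has the hat.
After event 10: Eve has the hat.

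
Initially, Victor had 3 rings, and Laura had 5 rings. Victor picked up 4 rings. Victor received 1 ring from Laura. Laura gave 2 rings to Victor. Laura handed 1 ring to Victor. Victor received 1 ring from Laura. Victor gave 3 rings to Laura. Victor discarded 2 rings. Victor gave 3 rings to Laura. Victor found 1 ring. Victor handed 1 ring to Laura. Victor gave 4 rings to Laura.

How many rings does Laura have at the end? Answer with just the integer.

Answer: 11

Derivation:
Tracking counts step by step:
Start: Victor=3, Laura=5
Event 1 (Victor +4): Victor: 3 -> 7. State: Victor=7, Laura=5
Event 2 (Laura -> Victor, 1): Laura: 5 -> 4, Victor: 7 -> 8. State: Victor=8, Laura=4
Event 3 (Laura -> Victor, 2): Laura: 4 -> 2, Victor: 8 -> 10. State: Victor=10, Laura=2
Event 4 (Laura -> Victor, 1): Laura: 2 -> 1, Victor: 10 -> 11. State: Victor=11, Laura=1
Event 5 (Laura -> Victor, 1): Laura: 1 -> 0, Victor: 11 -> 12. State: Victor=12, Laura=0
Event 6 (Victor -> Laura, 3): Victor: 12 -> 9, Laura: 0 -> 3. State: Victor=9, Laura=3
Event 7 (Victor -2): Victor: 9 -> 7. State: Victor=7, Laura=3
Event 8 (Victor -> Laura, 3): Victor: 7 -> 4, Laura: 3 -> 6. State: Victor=4, Laura=6
Event 9 (Victor +1): Victor: 4 -> 5. State: Victor=5, Laura=6
Event 10 (Victor -> Laura, 1): Victor: 5 -> 4, Laura: 6 -> 7. State: Victor=4, Laura=7
Event 11 (Victor -> Laura, 4): Victor: 4 -> 0, Laura: 7 -> 11. State: Victor=0, Laura=11

Laura's final count: 11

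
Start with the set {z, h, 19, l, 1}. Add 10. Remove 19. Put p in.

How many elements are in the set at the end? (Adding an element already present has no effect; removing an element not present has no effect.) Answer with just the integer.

Answer: 6

Derivation:
Tracking the set through each operation:
Start: {1, 19, h, l, z}
Event 1 (add 10): added. Set: {1, 10, 19, h, l, z}
Event 2 (remove 19): removed. Set: {1, 10, h, l, z}
Event 3 (add p): added. Set: {1, 10, h, l, p, z}

Final set: {1, 10, h, l, p, z} (size 6)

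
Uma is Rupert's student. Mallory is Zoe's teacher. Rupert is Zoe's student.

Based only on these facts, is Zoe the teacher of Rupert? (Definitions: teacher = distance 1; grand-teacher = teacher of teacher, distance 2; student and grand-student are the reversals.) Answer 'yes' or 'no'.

Reconstructing the teacher chain from the given facts:
  Mallory -> Zoe -> Rupert -> Uma
(each arrow means 'teacher of the next')
Positions in the chain (0 = top):
  position of Mallory: 0
  position of Zoe: 1
  position of Rupert: 2
  position of Uma: 3

Zoe is at position 1, Rupert is at position 2; signed distance (j - i) = 1.
'teacher' requires j - i = 1. Actual distance is 1, so the relation HOLDS.

Answer: yes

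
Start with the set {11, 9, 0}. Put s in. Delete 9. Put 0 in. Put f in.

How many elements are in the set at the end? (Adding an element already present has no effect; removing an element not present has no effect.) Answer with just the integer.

Answer: 4

Derivation:
Tracking the set through each operation:
Start: {0, 11, 9}
Event 1 (add s): added. Set: {0, 11, 9, s}
Event 2 (remove 9): removed. Set: {0, 11, s}
Event 3 (add 0): already present, no change. Set: {0, 11, s}
Event 4 (add f): added. Set: {0, 11, f, s}

Final set: {0, 11, f, s} (size 4)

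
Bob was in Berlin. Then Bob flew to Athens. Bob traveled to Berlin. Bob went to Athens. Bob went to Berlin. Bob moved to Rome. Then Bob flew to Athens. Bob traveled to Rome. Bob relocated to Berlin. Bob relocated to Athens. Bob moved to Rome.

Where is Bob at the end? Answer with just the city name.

Tracking Bob's location:
Start: Bob is in Berlin.
After move 1: Berlin -> Athens. Bob is in Athens.
After move 2: Athens -> Berlin. Bob is in Berlin.
After move 3: Berlin -> Athens. Bob is in Athens.
After move 4: Athens -> Berlin. Bob is in Berlin.
After move 5: Berlin -> Rome. Bob is in Rome.
After move 6: Rome -> Athens. Bob is in Athens.
After move 7: Athens -> Rome. Bob is in Rome.
After move 8: Rome -> Berlin. Bob is in Berlin.
After move 9: Berlin -> Athens. Bob is in Athens.
After move 10: Athens -> Rome. Bob is in Rome.

Answer: Rome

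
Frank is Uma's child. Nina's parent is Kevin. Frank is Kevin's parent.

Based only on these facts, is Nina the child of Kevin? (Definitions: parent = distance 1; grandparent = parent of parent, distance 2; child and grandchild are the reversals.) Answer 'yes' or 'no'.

Answer: yes

Derivation:
Reconstructing the parent chain from the given facts:
  Uma -> Frank -> Kevin -> Nina
(each arrow means 'parent of the next')
Positions in the chain (0 = top):
  position of Uma: 0
  position of Frank: 1
  position of Kevin: 2
  position of Nina: 3

Nina is at position 3, Kevin is at position 2; signed distance (j - i) = -1.
'child' requires j - i = -1. Actual distance is -1, so the relation HOLDS.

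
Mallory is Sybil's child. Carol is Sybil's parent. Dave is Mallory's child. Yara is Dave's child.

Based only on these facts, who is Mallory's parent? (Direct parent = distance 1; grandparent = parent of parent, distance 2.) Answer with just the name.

Reconstructing the parent chain from the given facts:
  Carol -> Sybil -> Mallory -> Dave -> Yara
(each arrow means 'parent of the next')
Positions in the chain (0 = top):
  position of Carol: 0
  position of Sybil: 1
  position of Mallory: 2
  position of Dave: 3
  position of Yara: 4

Mallory is at position 2; the parent is 1 step up the chain, i.e. position 1: Sybil.

Answer: Sybil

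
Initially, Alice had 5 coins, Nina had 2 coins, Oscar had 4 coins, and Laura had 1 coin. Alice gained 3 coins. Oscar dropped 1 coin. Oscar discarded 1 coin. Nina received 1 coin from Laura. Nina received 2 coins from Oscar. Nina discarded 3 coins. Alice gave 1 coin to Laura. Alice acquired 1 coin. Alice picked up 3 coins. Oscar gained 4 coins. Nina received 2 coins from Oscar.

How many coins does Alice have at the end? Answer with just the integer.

Answer: 11

Derivation:
Tracking counts step by step:
Start: Alice=5, Nina=2, Oscar=4, Laura=1
Event 1 (Alice +3): Alice: 5 -> 8. State: Alice=8, Nina=2, Oscar=4, Laura=1
Event 2 (Oscar -1): Oscar: 4 -> 3. State: Alice=8, Nina=2, Oscar=3, Laura=1
Event 3 (Oscar -1): Oscar: 3 -> 2. State: Alice=8, Nina=2, Oscar=2, Laura=1
Event 4 (Laura -> Nina, 1): Laura: 1 -> 0, Nina: 2 -> 3. State: Alice=8, Nina=3, Oscar=2, Laura=0
Event 5 (Oscar -> Nina, 2): Oscar: 2 -> 0, Nina: 3 -> 5. State: Alice=8, Nina=5, Oscar=0, Laura=0
Event 6 (Nina -3): Nina: 5 -> 2. State: Alice=8, Nina=2, Oscar=0, Laura=0
Event 7 (Alice -> Laura, 1): Alice: 8 -> 7, Laura: 0 -> 1. State: Alice=7, Nina=2, Oscar=0, Laura=1
Event 8 (Alice +1): Alice: 7 -> 8. State: Alice=8, Nina=2, Oscar=0, Laura=1
Event 9 (Alice +3): Alice: 8 -> 11. State: Alice=11, Nina=2, Oscar=0, Laura=1
Event 10 (Oscar +4): Oscar: 0 -> 4. State: Alice=11, Nina=2, Oscar=4, Laura=1
Event 11 (Oscar -> Nina, 2): Oscar: 4 -> 2, Nina: 2 -> 4. State: Alice=11, Nina=4, Oscar=2, Laura=1

Alice's final count: 11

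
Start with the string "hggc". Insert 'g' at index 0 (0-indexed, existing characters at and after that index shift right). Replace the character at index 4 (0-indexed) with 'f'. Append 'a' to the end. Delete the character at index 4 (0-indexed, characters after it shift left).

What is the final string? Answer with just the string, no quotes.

Answer: ghgga

Derivation:
Applying each edit step by step:
Start: "hggc"
Op 1 (insert 'g' at idx 0): "hggc" -> "ghggc"
Op 2 (replace idx 4: 'c' -> 'f'): "ghggc" -> "ghggf"
Op 3 (append 'a'): "ghggf" -> "ghggfa"
Op 4 (delete idx 4 = 'f'): "ghggfa" -> "ghgga"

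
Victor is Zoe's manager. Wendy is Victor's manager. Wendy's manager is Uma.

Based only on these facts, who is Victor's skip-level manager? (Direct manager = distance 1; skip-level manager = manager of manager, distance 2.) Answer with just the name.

Reconstructing the manager chain from the given facts:
  Uma -> Wendy -> Victor -> Zoe
(each arrow means 'manager of the next')
Positions in the chain (0 = top):
  position of Uma: 0
  position of Wendy: 1
  position of Victor: 2
  position of Zoe: 3

Victor is at position 2; the skip-level manager is 2 steps up the chain, i.e. position 0: Uma.

Answer: Uma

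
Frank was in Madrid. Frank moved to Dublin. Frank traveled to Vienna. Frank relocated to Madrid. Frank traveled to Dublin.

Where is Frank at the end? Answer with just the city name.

Answer: Dublin

Derivation:
Tracking Frank's location:
Start: Frank is in Madrid.
After move 1: Madrid -> Dublin. Frank is in Dublin.
After move 2: Dublin -> Vienna. Frank is in Vienna.
After move 3: Vienna -> Madrid. Frank is in Madrid.
After move 4: Madrid -> Dublin. Frank is in Dublin.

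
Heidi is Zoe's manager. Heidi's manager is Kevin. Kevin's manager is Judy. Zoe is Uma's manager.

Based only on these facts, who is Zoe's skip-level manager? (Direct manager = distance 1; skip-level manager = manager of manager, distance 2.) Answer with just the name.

Answer: Kevin

Derivation:
Reconstructing the manager chain from the given facts:
  Judy -> Kevin -> Heidi -> Zoe -> Uma
(each arrow means 'manager of the next')
Positions in the chain (0 = top):
  position of Judy: 0
  position of Kevin: 1
  position of Heidi: 2
  position of Zoe: 3
  position of Uma: 4

Zoe is at position 3; the skip-level manager is 2 steps up the chain, i.e. position 1: Kevin.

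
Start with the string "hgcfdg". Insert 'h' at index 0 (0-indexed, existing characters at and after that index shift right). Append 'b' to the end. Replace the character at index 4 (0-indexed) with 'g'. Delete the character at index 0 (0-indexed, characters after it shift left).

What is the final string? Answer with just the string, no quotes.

Applying each edit step by step:
Start: "hgcfdg"
Op 1 (insert 'h' at idx 0): "hgcfdg" -> "hhgcfdg"
Op 2 (append 'b'): "hhgcfdg" -> "hhgcfdgb"
Op 3 (replace idx 4: 'f' -> 'g'): "hhgcfdgb" -> "hhgcgdgb"
Op 4 (delete idx 0 = 'h'): "hhgcgdgb" -> "hgcgdgb"

Answer: hgcgdgb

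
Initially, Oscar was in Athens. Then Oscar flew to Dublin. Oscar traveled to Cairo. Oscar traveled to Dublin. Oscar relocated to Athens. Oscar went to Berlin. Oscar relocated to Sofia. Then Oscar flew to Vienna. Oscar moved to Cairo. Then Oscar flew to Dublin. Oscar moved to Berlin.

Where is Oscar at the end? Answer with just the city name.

Tracking Oscar's location:
Start: Oscar is in Athens.
After move 1: Athens -> Dublin. Oscar is in Dublin.
After move 2: Dublin -> Cairo. Oscar is in Cairo.
After move 3: Cairo -> Dublin. Oscar is in Dublin.
After move 4: Dublin -> Athens. Oscar is in Athens.
After move 5: Athens -> Berlin. Oscar is in Berlin.
After move 6: Berlin -> Sofia. Oscar is in Sofia.
After move 7: Sofia -> Vienna. Oscar is in Vienna.
After move 8: Vienna -> Cairo. Oscar is in Cairo.
After move 9: Cairo -> Dublin. Oscar is in Dublin.
After move 10: Dublin -> Berlin. Oscar is in Berlin.

Answer: Berlin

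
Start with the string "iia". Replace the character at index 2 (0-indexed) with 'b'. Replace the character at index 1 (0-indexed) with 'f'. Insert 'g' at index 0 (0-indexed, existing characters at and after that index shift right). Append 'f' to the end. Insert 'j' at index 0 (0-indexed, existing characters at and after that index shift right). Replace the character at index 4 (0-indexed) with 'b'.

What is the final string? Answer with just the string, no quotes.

Answer: jgifbf

Derivation:
Applying each edit step by step:
Start: "iia"
Op 1 (replace idx 2: 'a' -> 'b'): "iia" -> "iib"
Op 2 (replace idx 1: 'i' -> 'f'): "iib" -> "ifb"
Op 3 (insert 'g' at idx 0): "ifb" -> "gifb"
Op 4 (append 'f'): "gifb" -> "gifbf"
Op 5 (insert 'j' at idx 0): "gifbf" -> "jgifbf"
Op 6 (replace idx 4: 'b' -> 'b'): "jgifbf" -> "jgifbf"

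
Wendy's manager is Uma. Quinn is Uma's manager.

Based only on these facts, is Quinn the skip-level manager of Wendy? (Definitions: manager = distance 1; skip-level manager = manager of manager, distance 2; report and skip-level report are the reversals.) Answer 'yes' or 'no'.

Answer: yes

Derivation:
Reconstructing the manager chain from the given facts:
  Quinn -> Uma -> Wendy
(each arrow means 'manager of the next')
Positions in the chain (0 = top):
  position of Quinn: 0
  position of Uma: 1
  position of Wendy: 2

Quinn is at position 0, Wendy is at position 2; signed distance (j - i) = 2.
'skip-level manager' requires j - i = 2. Actual distance is 2, so the relation HOLDS.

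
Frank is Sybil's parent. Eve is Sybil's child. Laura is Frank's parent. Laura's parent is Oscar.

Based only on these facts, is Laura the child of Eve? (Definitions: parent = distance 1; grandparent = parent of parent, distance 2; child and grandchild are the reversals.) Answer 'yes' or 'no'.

Answer: no

Derivation:
Reconstructing the parent chain from the given facts:
  Oscar -> Laura -> Frank -> Sybil -> Eve
(each arrow means 'parent of the next')
Positions in the chain (0 = top):
  position of Oscar: 0
  position of Laura: 1
  position of Frank: 2
  position of Sybil: 3
  position of Eve: 4

Laura is at position 1, Eve is at position 4; signed distance (j - i) = 3.
'child' requires j - i = -1. Actual distance is 3, so the relation does NOT hold.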